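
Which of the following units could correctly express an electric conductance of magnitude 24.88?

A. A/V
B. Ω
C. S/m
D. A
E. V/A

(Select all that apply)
A

electric conductance has SI base units: A^2 * s^3 / (kg * m^2)

Checking each option against A^2 * s^3 / (kg * m^2):
  A. A/V: ✓ matches
  B. Ω: ✗ does not match
  C. S/m: ✗ does not match
  D. A: ✗ does not match
  E. V/A: ✗ does not match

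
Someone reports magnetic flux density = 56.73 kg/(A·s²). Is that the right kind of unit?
Yes

magnetic flux density has SI base units: kg / (A * s^2)
kg/(A·s²) reduces to the same SI base units, so it is a valid unit for magnetic flux density.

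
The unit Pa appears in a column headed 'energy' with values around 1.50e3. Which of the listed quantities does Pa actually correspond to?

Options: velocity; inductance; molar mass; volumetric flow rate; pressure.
pressure

energy should have units dimensionally equivalent to kg * m^2 / s^2 (e.g. J).
The given unit 'Pa' reduces to kg / (m * s^2). Of the listed options, that is the dimensionality of pressure.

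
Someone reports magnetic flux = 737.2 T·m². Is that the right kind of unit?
Yes

magnetic flux has SI base units: kg * m^2 / (A * s^2)
T·m² reduces to the same SI base units, so it is a valid unit for magnetic flux.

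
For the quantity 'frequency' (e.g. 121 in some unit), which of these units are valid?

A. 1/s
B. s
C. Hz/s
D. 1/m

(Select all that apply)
A

frequency has SI base units: 1 / s

Checking each option against 1 / s:
  A. 1/s: ✓ matches
  B. s: ✗ does not match
  C. Hz/s: ✗ does not match
  D. 1/m: ✗ does not match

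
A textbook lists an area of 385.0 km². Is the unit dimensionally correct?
Yes

area has SI base units: m^2
km² reduces to the same SI base units, so it is a valid unit for area.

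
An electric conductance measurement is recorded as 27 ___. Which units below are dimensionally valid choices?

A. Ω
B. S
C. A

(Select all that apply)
B

electric conductance has SI base units: A^2 * s^3 / (kg * m^2)

Checking each option against A^2 * s^3 / (kg * m^2):
  A. Ω: ✗ does not match
  B. S: ✓ matches
  C. A: ✗ does not match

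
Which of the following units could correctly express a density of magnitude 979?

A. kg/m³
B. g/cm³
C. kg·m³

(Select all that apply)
A, B

density has SI base units: kg / m^3

Checking each option against kg / m^3:
  A. kg/m³: ✓ matches
  B. g/cm³: ✓ matches
  C. kg·m³: ✗ does not match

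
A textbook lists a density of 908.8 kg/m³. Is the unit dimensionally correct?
Yes

density has SI base units: kg / m^3
kg/m³ reduces to the same SI base units, so it is a valid unit for density.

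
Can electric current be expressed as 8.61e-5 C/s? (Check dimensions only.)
Yes

electric current has SI base units: A
C/s reduces to the same SI base units, so it is a valid unit for electric current.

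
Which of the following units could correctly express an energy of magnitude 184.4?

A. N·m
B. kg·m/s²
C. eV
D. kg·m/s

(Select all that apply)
A, C

energy has SI base units: kg * m^2 / s^2

Checking each option against kg * m^2 / s^2:
  A. N·m: ✓ matches
  B. kg·m/s²: ✗ does not match
  C. eV: ✓ matches
  D. kg·m/s: ✗ does not match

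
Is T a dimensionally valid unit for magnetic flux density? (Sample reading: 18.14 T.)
Yes

magnetic flux density has SI base units: kg / (A * s^2)
T reduces to the same SI base units, so it is a valid unit for magnetic flux density.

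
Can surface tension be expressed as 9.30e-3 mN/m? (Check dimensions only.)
Yes

surface tension has SI base units: kg / s^2
mN/m reduces to the same SI base units, so it is a valid unit for surface tension.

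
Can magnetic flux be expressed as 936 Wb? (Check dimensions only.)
Yes

magnetic flux has SI base units: kg * m^2 / (A * s^2)
Wb reduces to the same SI base units, so it is a valid unit for magnetic flux.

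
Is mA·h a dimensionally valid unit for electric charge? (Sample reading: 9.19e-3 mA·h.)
Yes

electric charge has SI base units: A * s
mA·h reduces to the same SI base units, so it is a valid unit for electric charge.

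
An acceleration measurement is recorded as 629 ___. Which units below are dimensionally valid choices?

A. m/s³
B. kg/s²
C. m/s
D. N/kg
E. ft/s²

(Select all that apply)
D, E

acceleration has SI base units: m / s^2

Checking each option against m / s^2:
  A. m/s³: ✗ does not match
  B. kg/s²: ✗ does not match
  C. m/s: ✗ does not match
  D. N/kg: ✓ matches
  E. ft/s²: ✓ matches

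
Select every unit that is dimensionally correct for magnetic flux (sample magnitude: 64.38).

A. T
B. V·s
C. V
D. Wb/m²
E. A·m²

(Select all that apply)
B

magnetic flux has SI base units: kg * m^2 / (A * s^2)

Checking each option against kg * m^2 / (A * s^2):
  A. T: ✗ does not match
  B. V·s: ✓ matches
  C. V: ✗ does not match
  D. Wb/m²: ✗ does not match
  E. A·m²: ✗ does not match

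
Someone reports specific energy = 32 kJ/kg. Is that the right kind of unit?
Yes

specific energy has SI base units: m^2 / s^2
kJ/kg reduces to the same SI base units, so it is a valid unit for specific energy.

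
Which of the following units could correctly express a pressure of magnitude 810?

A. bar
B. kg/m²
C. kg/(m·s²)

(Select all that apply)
A, C

pressure has SI base units: kg / (m * s^2)

Checking each option against kg / (m * s^2):
  A. bar: ✓ matches
  B. kg/m²: ✗ does not match
  C. kg/(m·s²): ✓ matches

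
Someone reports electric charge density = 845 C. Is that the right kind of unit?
No

electric charge density has SI base units: A * s / m^3
C does NOT reduce to A * s / m^3; a valid unit for electric charge density would be e.g. C/m³.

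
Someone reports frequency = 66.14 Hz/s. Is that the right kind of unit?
No

frequency has SI base units: 1 / s
Hz/s does NOT reduce to 1 / s; a valid unit for frequency would be e.g. Hz.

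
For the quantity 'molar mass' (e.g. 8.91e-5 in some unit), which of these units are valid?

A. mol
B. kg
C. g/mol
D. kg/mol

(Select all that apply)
C, D

molar mass has SI base units: kg / mol

Checking each option against kg / mol:
  A. mol: ✗ does not match
  B. kg: ✗ does not match
  C. g/mol: ✓ matches
  D. kg/mol: ✓ matches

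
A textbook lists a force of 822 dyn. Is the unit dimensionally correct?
Yes

force has SI base units: kg * m / s^2
dyn reduces to the same SI base units, so it is a valid unit for force.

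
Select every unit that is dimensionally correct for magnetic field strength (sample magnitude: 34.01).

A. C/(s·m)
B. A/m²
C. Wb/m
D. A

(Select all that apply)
A

magnetic field strength has SI base units: A / m

Checking each option against A / m:
  A. C/(s·m): ✓ matches
  B. A/m²: ✗ does not match
  C. Wb/m: ✗ does not match
  D. A: ✗ does not match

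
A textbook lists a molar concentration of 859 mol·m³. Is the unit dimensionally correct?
No

molar concentration has SI base units: mol / m^3
mol·m³ does NOT reduce to mol / m^3; a valid unit for molar concentration would be e.g. mol/m³.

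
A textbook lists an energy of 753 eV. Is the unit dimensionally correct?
Yes

energy has SI base units: kg * m^2 / s^2
eV reduces to the same SI base units, so it is a valid unit for energy.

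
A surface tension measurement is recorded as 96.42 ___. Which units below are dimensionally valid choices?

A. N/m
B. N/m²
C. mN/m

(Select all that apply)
A, C

surface tension has SI base units: kg / s^2

Checking each option against kg / s^2:
  A. N/m: ✓ matches
  B. N/m²: ✗ does not match
  C. mN/m: ✓ matches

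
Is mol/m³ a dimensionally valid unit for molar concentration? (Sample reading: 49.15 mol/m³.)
Yes

molar concentration has SI base units: mol / m^3
mol/m³ reduces to the same SI base units, so it is a valid unit for molar concentration.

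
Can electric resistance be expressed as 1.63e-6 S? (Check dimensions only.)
No

electric resistance has SI base units: kg * m^2 / (A^2 * s^3)
S does NOT reduce to kg * m^2 / (A^2 * s^3); a valid unit for electric resistance would be e.g. Ω.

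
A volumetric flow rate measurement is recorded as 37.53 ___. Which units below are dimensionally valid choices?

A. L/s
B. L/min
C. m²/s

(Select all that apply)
A, B

volumetric flow rate has SI base units: m^3 / s

Checking each option against m^3 / s:
  A. L/s: ✓ matches
  B. L/min: ✓ matches
  C. m²/s: ✗ does not match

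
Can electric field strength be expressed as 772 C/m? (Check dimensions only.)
No

electric field strength has SI base units: kg * m / (A * s^3)
C/m does NOT reduce to kg * m / (A * s^3); a valid unit for electric field strength would be e.g. V/m.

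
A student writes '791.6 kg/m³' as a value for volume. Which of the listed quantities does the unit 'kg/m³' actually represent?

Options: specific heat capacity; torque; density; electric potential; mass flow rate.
density

volume should have units dimensionally equivalent to m^3 (e.g. m³).
The given unit 'kg/m³' reduces to kg / m^3. Of the listed options, that is the dimensionality of density.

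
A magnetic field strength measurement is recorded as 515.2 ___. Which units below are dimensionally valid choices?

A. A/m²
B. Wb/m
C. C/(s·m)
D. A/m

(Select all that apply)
C, D

magnetic field strength has SI base units: A / m

Checking each option against A / m:
  A. A/m²: ✗ does not match
  B. Wb/m: ✗ does not match
  C. C/(s·m): ✓ matches
  D. A/m: ✓ matches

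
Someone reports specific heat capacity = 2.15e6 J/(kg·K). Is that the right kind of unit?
Yes

specific heat capacity has SI base units: m^2 / (s^2 * K)
J/(kg·K) reduces to the same SI base units, so it is a valid unit for specific heat capacity.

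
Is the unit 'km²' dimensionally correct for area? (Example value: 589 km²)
Yes

area has SI base units: m^2
km² reduces to the same SI base units, so it is a valid unit for area.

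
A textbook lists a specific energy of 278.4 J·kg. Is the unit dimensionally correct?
No

specific energy has SI base units: m^2 / s^2
J·kg does NOT reduce to m^2 / s^2; a valid unit for specific energy would be e.g. J/kg.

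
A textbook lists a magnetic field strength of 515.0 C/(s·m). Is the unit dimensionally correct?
Yes

magnetic field strength has SI base units: A / m
C/(s·m) reduces to the same SI base units, so it is a valid unit for magnetic field strength.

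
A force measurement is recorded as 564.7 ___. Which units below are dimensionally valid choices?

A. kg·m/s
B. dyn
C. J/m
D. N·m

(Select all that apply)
B, C

force has SI base units: kg * m / s^2

Checking each option against kg * m / s^2:
  A. kg·m/s: ✗ does not match
  B. dyn: ✓ matches
  C. J/m: ✓ matches
  D. N·m: ✗ does not match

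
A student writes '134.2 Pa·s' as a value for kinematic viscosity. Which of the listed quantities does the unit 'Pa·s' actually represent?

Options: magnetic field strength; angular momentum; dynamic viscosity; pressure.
dynamic viscosity

kinematic viscosity should have units dimensionally equivalent to m^2 / s (e.g. m²/s).
The given unit 'Pa·s' reduces to kg / (m * s). Of the listed options, that is the dimensionality of dynamic viscosity.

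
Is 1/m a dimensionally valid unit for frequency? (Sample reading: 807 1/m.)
No

frequency has SI base units: 1 / s
1/m does NOT reduce to 1 / s; a valid unit for frequency would be e.g. Hz.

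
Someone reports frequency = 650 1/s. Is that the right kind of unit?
Yes

frequency has SI base units: 1 / s
1/s reduces to the same SI base units, so it is a valid unit for frequency.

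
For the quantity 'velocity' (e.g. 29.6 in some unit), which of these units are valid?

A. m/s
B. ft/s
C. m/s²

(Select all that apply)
A, B

velocity has SI base units: m / s

Checking each option against m / s:
  A. m/s: ✓ matches
  B. ft/s: ✓ matches
  C. m/s²: ✗ does not match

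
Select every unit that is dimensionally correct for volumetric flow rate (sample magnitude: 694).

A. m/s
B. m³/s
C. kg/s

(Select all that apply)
B

volumetric flow rate has SI base units: m^3 / s

Checking each option against m^3 / s:
  A. m/s: ✗ does not match
  B. m³/s: ✓ matches
  C. kg/s: ✗ does not match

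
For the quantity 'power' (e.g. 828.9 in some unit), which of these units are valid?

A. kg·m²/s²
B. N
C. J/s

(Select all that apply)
C

power has SI base units: kg * m^2 / s^3

Checking each option against kg * m^2 / s^3:
  A. kg·m²/s²: ✗ does not match
  B. N: ✗ does not match
  C. J/s: ✓ matches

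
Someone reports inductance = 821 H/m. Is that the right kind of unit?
No

inductance has SI base units: kg * m^2 / (A^2 * s^2)
H/m does NOT reduce to kg * m^2 / (A^2 * s^2); a valid unit for inductance would be e.g. H.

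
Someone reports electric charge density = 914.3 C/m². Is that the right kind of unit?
No

electric charge density has SI base units: A * s / m^3
C/m² does NOT reduce to A * s / m^3; a valid unit for electric charge density would be e.g. C/m³.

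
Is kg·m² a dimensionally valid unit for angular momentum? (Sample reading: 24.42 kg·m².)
No

angular momentum has SI base units: kg * m^2 / s
kg·m² does NOT reduce to kg * m^2 / s; a valid unit for angular momentum would be e.g. kg·m²/s.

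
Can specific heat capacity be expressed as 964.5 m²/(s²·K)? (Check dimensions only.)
Yes

specific heat capacity has SI base units: m^2 / (s^2 * K)
m²/(s²·K) reduces to the same SI base units, so it is a valid unit for specific heat capacity.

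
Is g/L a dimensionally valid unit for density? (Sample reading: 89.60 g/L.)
Yes

density has SI base units: kg / m^3
g/L reduces to the same SI base units, so it is a valid unit for density.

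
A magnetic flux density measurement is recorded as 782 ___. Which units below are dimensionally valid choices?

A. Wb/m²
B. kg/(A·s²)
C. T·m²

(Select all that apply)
A, B

magnetic flux density has SI base units: kg / (A * s^2)

Checking each option against kg / (A * s^2):
  A. Wb/m²: ✓ matches
  B. kg/(A·s²): ✓ matches
  C. T·m²: ✗ does not match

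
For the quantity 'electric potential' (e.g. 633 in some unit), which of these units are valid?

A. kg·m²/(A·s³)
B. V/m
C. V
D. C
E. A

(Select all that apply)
A, C

electric potential has SI base units: kg * m^2 / (A * s^3)

Checking each option against kg * m^2 / (A * s^3):
  A. kg·m²/(A·s³): ✓ matches
  B. V/m: ✗ does not match
  C. V: ✓ matches
  D. C: ✗ does not match
  E. A: ✗ does not match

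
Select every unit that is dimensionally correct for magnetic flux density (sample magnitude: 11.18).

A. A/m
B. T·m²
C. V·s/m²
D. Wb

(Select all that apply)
C

magnetic flux density has SI base units: kg / (A * s^2)

Checking each option against kg / (A * s^2):
  A. A/m: ✗ does not match
  B. T·m²: ✗ does not match
  C. V·s/m²: ✓ matches
  D. Wb: ✗ does not match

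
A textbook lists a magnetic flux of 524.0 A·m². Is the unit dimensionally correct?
No

magnetic flux has SI base units: kg * m^2 / (A * s^2)
A·m² does NOT reduce to kg * m^2 / (A * s^2); a valid unit for magnetic flux would be e.g. Wb.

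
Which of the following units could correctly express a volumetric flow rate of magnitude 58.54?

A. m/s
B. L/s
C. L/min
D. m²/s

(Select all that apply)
B, C

volumetric flow rate has SI base units: m^3 / s

Checking each option against m^3 / s:
  A. m/s: ✗ does not match
  B. L/s: ✓ matches
  C. L/min: ✓ matches
  D. m²/s: ✗ does not match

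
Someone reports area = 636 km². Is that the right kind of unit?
Yes

area has SI base units: m^2
km² reduces to the same SI base units, so it is a valid unit for area.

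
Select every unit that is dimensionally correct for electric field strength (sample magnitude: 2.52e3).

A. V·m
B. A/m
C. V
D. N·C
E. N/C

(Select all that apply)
E

electric field strength has SI base units: kg * m / (A * s^3)

Checking each option against kg * m / (A * s^3):
  A. V·m: ✗ does not match
  B. A/m: ✗ does not match
  C. V: ✗ does not match
  D. N·C: ✗ does not match
  E. N/C: ✓ matches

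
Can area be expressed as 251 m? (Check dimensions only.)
No

area has SI base units: m^2
m does NOT reduce to m^2; a valid unit for area would be e.g. m².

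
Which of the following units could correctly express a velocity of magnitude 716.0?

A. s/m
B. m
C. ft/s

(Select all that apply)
C

velocity has SI base units: m / s

Checking each option against m / s:
  A. s/m: ✗ does not match
  B. m: ✗ does not match
  C. ft/s: ✓ matches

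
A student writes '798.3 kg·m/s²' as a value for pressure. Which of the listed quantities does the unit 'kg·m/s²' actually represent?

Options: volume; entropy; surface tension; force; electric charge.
force

pressure should have units dimensionally equivalent to kg / (m * s^2) (e.g. Pa).
The given unit 'kg·m/s²' reduces to kg * m / s^2. Of the listed options, that is the dimensionality of force.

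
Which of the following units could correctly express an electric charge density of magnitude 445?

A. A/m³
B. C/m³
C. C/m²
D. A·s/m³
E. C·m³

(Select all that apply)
B, D

electric charge density has SI base units: A * s / m^3

Checking each option against A * s / m^3:
  A. A/m³: ✗ does not match
  B. C/m³: ✓ matches
  C. C/m²: ✗ does not match
  D. A·s/m³: ✓ matches
  E. C·m³: ✗ does not match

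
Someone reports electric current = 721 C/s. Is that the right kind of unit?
Yes

electric current has SI base units: A
C/s reduces to the same SI base units, so it is a valid unit for electric current.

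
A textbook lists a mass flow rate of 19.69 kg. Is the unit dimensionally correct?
No

mass flow rate has SI base units: kg / s
kg does NOT reduce to kg / s; a valid unit for mass flow rate would be e.g. kg/s.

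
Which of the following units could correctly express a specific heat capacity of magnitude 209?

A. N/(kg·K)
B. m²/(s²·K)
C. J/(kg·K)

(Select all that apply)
B, C

specific heat capacity has SI base units: m^2 / (s^2 * K)

Checking each option against m^2 / (s^2 * K):
  A. N/(kg·K): ✗ does not match
  B. m²/(s²·K): ✓ matches
  C. J/(kg·K): ✓ matches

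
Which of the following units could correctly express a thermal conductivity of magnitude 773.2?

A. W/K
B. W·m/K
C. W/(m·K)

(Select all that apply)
C

thermal conductivity has SI base units: kg * m / (s^3 * K)

Checking each option against kg * m / (s^3 * K):
  A. W/K: ✗ does not match
  B. W·m/K: ✗ does not match
  C. W/(m·K): ✓ matches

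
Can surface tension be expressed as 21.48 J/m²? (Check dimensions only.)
Yes

surface tension has SI base units: kg / s^2
J/m² reduces to the same SI base units, so it is a valid unit for surface tension.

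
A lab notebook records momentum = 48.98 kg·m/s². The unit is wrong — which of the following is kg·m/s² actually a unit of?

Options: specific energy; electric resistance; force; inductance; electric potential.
force

momentum should have units dimensionally equivalent to kg * m / s (e.g. kg·m/s).
The given unit 'kg·m/s²' reduces to kg * m / s^2. Of the listed options, that is the dimensionality of force.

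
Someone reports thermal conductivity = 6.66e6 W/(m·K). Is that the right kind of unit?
Yes

thermal conductivity has SI base units: kg * m / (s^3 * K)
W/(m·K) reduces to the same SI base units, so it is a valid unit for thermal conductivity.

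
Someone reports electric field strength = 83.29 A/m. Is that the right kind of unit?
No

electric field strength has SI base units: kg * m / (A * s^3)
A/m does NOT reduce to kg * m / (A * s^3); a valid unit for electric field strength would be e.g. V/m.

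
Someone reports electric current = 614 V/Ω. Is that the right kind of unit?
Yes

electric current has SI base units: A
V/Ω reduces to the same SI base units, so it is a valid unit for electric current.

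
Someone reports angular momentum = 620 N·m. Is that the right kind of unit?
No

angular momentum has SI base units: kg * m^2 / s
N·m does NOT reduce to kg * m^2 / s; a valid unit for angular momentum would be e.g. kg·m²/s.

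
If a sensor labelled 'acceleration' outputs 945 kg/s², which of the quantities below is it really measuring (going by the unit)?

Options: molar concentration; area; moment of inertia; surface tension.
surface tension

acceleration should have units dimensionally equivalent to m / s^2 (e.g. m/s²).
The given unit 'kg/s²' reduces to kg / s^2. Of the listed options, that is the dimensionality of surface tension.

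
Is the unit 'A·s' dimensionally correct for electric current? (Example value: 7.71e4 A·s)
No

electric current has SI base units: A
A·s does NOT reduce to A; a valid unit for electric current would be e.g. A.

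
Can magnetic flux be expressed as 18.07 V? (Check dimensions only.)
No

magnetic flux has SI base units: kg * m^2 / (A * s^2)
V does NOT reduce to kg * m^2 / (A * s^2); a valid unit for magnetic flux would be e.g. Wb.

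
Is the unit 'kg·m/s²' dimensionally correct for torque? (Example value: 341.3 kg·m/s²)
No

torque has SI base units: kg * m^2 / s^2
kg·m/s² does NOT reduce to kg * m^2 / s^2; a valid unit for torque would be e.g. N·m.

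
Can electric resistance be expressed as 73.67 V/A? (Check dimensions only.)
Yes

electric resistance has SI base units: kg * m^2 / (A^2 * s^3)
V/A reduces to the same SI base units, so it is a valid unit for electric resistance.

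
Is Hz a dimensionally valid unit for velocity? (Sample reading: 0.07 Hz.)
No

velocity has SI base units: m / s
Hz does NOT reduce to m / s; a valid unit for velocity would be e.g. m/s.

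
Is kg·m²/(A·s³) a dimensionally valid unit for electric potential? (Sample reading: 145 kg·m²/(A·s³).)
Yes

electric potential has SI base units: kg * m^2 / (A * s^3)
kg·m²/(A·s³) reduces to the same SI base units, so it is a valid unit for electric potential.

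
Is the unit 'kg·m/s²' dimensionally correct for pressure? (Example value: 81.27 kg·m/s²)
No

pressure has SI base units: kg / (m * s^2)
kg·m/s² does NOT reduce to kg / (m * s^2); a valid unit for pressure would be e.g. Pa.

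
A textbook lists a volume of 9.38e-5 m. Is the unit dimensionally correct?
No

volume has SI base units: m^3
m does NOT reduce to m^3; a valid unit for volume would be e.g. m³.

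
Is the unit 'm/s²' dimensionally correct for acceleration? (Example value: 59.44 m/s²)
Yes

acceleration has SI base units: m / s^2
m/s² reduces to the same SI base units, so it is a valid unit for acceleration.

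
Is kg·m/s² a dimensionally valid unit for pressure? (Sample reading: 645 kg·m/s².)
No

pressure has SI base units: kg / (m * s^2)
kg·m/s² does NOT reduce to kg / (m * s^2); a valid unit for pressure would be e.g. Pa.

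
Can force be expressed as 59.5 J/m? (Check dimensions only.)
Yes

force has SI base units: kg * m / s^2
J/m reduces to the same SI base units, so it is a valid unit for force.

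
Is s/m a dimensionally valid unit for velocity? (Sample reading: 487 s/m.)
No

velocity has SI base units: m / s
s/m does NOT reduce to m / s; a valid unit for velocity would be e.g. m/s.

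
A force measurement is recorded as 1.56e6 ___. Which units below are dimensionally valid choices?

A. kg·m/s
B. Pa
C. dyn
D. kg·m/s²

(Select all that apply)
C, D

force has SI base units: kg * m / s^2

Checking each option against kg * m / s^2:
  A. kg·m/s: ✗ does not match
  B. Pa: ✗ does not match
  C. dyn: ✓ matches
  D. kg·m/s²: ✓ matches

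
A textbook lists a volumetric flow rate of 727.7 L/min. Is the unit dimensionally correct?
Yes

volumetric flow rate has SI base units: m^3 / s
L/min reduces to the same SI base units, so it is a valid unit for volumetric flow rate.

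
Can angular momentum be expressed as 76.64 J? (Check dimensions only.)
No

angular momentum has SI base units: kg * m^2 / s
J does NOT reduce to kg * m^2 / s; a valid unit for angular momentum would be e.g. kg·m²/s.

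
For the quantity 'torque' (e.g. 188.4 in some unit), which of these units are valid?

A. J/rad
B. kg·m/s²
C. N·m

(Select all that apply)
A, C

torque has SI base units: kg * m^2 / s^2

Checking each option against kg * m^2 / s^2:
  A. J/rad: ✓ matches
  B. kg·m/s²: ✗ does not match
  C. N·m: ✓ matches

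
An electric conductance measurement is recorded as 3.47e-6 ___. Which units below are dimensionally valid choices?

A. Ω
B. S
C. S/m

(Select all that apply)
B

electric conductance has SI base units: A^2 * s^3 / (kg * m^2)

Checking each option against A^2 * s^3 / (kg * m^2):
  A. Ω: ✗ does not match
  B. S: ✓ matches
  C. S/m: ✗ does not match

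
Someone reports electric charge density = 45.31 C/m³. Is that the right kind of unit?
Yes

electric charge density has SI base units: A * s / m^3
C/m³ reduces to the same SI base units, so it is a valid unit for electric charge density.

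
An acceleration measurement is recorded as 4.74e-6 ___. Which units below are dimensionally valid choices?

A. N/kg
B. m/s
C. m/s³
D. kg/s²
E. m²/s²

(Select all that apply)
A

acceleration has SI base units: m / s^2

Checking each option against m / s^2:
  A. N/kg: ✓ matches
  B. m/s: ✗ does not match
  C. m/s³: ✗ does not match
  D. kg/s²: ✗ does not match
  E. m²/s²: ✗ does not match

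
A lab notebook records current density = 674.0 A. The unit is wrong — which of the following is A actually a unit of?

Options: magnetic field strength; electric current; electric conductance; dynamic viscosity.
electric current

current density should have units dimensionally equivalent to A / m^2 (e.g. A/m²).
The given unit 'A' reduces to A. Of the listed options, that is the dimensionality of electric current.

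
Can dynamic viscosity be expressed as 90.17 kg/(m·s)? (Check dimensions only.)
Yes

dynamic viscosity has SI base units: kg / (m * s)
kg/(m·s) reduces to the same SI base units, so it is a valid unit for dynamic viscosity.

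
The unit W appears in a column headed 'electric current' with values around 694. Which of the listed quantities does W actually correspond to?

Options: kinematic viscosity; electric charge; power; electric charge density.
power

electric current should have units dimensionally equivalent to A (e.g. A).
The given unit 'W' reduces to kg * m^2 / s^3. Of the listed options, that is the dimensionality of power.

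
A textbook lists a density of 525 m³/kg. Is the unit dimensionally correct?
No

density has SI base units: kg / m^3
m³/kg does NOT reduce to kg / m^3; a valid unit for density would be e.g. kg/m³.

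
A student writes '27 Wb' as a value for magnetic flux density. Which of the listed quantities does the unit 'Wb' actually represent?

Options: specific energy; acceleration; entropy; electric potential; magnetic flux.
magnetic flux

magnetic flux density should have units dimensionally equivalent to kg / (A * s^2) (e.g. T).
The given unit 'Wb' reduces to kg * m^2 / (A * s^2). Of the listed options, that is the dimensionality of magnetic flux.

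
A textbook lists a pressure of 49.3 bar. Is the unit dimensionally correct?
Yes

pressure has SI base units: kg / (m * s^2)
bar reduces to the same SI base units, so it is a valid unit for pressure.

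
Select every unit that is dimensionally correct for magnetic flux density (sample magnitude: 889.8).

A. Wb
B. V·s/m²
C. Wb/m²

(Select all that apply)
B, C

magnetic flux density has SI base units: kg / (A * s^2)

Checking each option against kg / (A * s^2):
  A. Wb: ✗ does not match
  B. V·s/m²: ✓ matches
  C. Wb/m²: ✓ matches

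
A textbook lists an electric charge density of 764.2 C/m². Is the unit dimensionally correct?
No

electric charge density has SI base units: A * s / m^3
C/m² does NOT reduce to A * s / m^3; a valid unit for electric charge density would be e.g. C/m³.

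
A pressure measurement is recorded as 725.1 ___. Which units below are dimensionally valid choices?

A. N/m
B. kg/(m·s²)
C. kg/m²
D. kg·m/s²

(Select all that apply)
B

pressure has SI base units: kg / (m * s^2)

Checking each option against kg / (m * s^2):
  A. N/m: ✗ does not match
  B. kg/(m·s²): ✓ matches
  C. kg/m²: ✗ does not match
  D. kg·m/s²: ✗ does not match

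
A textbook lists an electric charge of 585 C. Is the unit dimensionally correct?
Yes

electric charge has SI base units: A * s
C reduces to the same SI base units, so it is a valid unit for electric charge.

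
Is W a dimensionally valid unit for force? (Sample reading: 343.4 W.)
No

force has SI base units: kg * m / s^2
W does NOT reduce to kg * m / s^2; a valid unit for force would be e.g. N.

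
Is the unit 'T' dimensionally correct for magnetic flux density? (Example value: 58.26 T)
Yes

magnetic flux density has SI base units: kg / (A * s^2)
T reduces to the same SI base units, so it is a valid unit for magnetic flux density.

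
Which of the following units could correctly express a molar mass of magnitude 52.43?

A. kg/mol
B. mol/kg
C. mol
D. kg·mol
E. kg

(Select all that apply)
A

molar mass has SI base units: kg / mol

Checking each option against kg / mol:
  A. kg/mol: ✓ matches
  B. mol/kg: ✗ does not match
  C. mol: ✗ does not match
  D. kg·mol: ✗ does not match
  E. kg: ✗ does not match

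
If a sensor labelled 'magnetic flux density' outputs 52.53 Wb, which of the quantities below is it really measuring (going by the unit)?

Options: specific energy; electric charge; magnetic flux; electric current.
magnetic flux

magnetic flux density should have units dimensionally equivalent to kg / (A * s^2) (e.g. T).
The given unit 'Wb' reduces to kg * m^2 / (A * s^2). Of the listed options, that is the dimensionality of magnetic flux.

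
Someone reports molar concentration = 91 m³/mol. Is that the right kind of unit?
No

molar concentration has SI base units: mol / m^3
m³/mol does NOT reduce to mol / m^3; a valid unit for molar concentration would be e.g. mol/m³.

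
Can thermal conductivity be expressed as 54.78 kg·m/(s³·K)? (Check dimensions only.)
Yes

thermal conductivity has SI base units: kg * m / (s^3 * K)
kg·m/(s³·K) reduces to the same SI base units, so it is a valid unit for thermal conductivity.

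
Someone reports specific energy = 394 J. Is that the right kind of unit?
No

specific energy has SI base units: m^2 / s^2
J does NOT reduce to m^2 / s^2; a valid unit for specific energy would be e.g. J/kg.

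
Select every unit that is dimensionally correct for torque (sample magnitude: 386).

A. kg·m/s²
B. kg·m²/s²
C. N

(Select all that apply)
B

torque has SI base units: kg * m^2 / s^2

Checking each option against kg * m^2 / s^2:
  A. kg·m/s²: ✗ does not match
  B. kg·m²/s²: ✓ matches
  C. N: ✗ does not match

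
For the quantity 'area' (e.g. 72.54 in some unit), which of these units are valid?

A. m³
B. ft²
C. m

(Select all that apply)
B

area has SI base units: m^2

Checking each option against m^2:
  A. m³: ✗ does not match
  B. ft²: ✓ matches
  C. m: ✗ does not match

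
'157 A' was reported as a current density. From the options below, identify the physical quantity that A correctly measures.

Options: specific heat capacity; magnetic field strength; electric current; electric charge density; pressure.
electric current

current density should have units dimensionally equivalent to A / m^2 (e.g. A/m²).
The given unit 'A' reduces to A. Of the listed options, that is the dimensionality of electric current.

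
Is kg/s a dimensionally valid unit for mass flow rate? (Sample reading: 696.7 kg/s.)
Yes

mass flow rate has SI base units: kg / s
kg/s reduces to the same SI base units, so it is a valid unit for mass flow rate.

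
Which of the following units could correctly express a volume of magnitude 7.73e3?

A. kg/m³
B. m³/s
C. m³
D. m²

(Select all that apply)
C

volume has SI base units: m^3

Checking each option against m^3:
  A. kg/m³: ✗ does not match
  B. m³/s: ✗ does not match
  C. m³: ✓ matches
  D. m²: ✗ does not match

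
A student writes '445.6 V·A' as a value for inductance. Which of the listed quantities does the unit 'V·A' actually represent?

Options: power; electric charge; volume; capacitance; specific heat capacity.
power

inductance should have units dimensionally equivalent to kg * m^2 / (A^2 * s^2) (e.g. H).
The given unit 'V·A' reduces to kg * m^2 / s^3. Of the listed options, that is the dimensionality of power.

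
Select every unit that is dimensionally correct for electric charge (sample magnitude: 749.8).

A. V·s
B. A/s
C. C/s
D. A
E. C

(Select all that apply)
E

electric charge has SI base units: A * s

Checking each option against A * s:
  A. V·s: ✗ does not match
  B. A/s: ✗ does not match
  C. C/s: ✗ does not match
  D. A: ✗ does not match
  E. C: ✓ matches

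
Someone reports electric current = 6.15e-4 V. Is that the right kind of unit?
No

electric current has SI base units: A
V does NOT reduce to A; a valid unit for electric current would be e.g. A.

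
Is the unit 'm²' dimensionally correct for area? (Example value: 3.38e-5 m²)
Yes

area has SI base units: m^2
m² reduces to the same SI base units, so it is a valid unit for area.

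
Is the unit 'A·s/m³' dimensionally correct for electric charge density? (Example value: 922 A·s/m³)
Yes

electric charge density has SI base units: A * s / m^3
A·s/m³ reduces to the same SI base units, so it is a valid unit for electric charge density.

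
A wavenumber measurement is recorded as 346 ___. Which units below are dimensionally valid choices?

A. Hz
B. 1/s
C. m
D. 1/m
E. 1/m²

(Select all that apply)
D

wavenumber has SI base units: 1 / m

Checking each option against 1 / m:
  A. Hz: ✗ does not match
  B. 1/s: ✗ does not match
  C. m: ✗ does not match
  D. 1/m: ✓ matches
  E. 1/m²: ✗ does not match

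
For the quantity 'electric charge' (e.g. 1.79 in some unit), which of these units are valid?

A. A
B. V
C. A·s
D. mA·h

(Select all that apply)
C, D

electric charge has SI base units: A * s

Checking each option against A * s:
  A. A: ✗ does not match
  B. V: ✗ does not match
  C. A·s: ✓ matches
  D. mA·h: ✓ matches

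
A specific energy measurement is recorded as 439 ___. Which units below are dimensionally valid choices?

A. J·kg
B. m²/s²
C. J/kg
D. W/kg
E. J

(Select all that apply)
B, C

specific energy has SI base units: m^2 / s^2

Checking each option against m^2 / s^2:
  A. J·kg: ✗ does not match
  B. m²/s²: ✓ matches
  C. J/kg: ✓ matches
  D. W/kg: ✗ does not match
  E. J: ✗ does not match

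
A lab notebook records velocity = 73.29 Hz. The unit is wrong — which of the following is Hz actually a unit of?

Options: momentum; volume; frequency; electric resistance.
frequency

velocity should have units dimensionally equivalent to m / s (e.g. m/s).
The given unit 'Hz' reduces to 1 / s. Of the listed options, that is the dimensionality of frequency.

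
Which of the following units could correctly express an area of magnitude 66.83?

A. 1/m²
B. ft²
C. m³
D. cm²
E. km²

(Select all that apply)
B, D, E

area has SI base units: m^2

Checking each option against m^2:
  A. 1/m²: ✗ does not match
  B. ft²: ✓ matches
  C. m³: ✗ does not match
  D. cm²: ✓ matches
  E. km²: ✓ matches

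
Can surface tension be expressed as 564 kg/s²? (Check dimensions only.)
Yes

surface tension has SI base units: kg / s^2
kg/s² reduces to the same SI base units, so it is a valid unit for surface tension.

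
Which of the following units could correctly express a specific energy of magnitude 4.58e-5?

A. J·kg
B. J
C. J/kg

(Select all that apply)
C

specific energy has SI base units: m^2 / s^2

Checking each option against m^2 / s^2:
  A. J·kg: ✗ does not match
  B. J: ✗ does not match
  C. J/kg: ✓ matches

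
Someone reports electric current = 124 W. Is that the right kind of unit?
No

electric current has SI base units: A
W does NOT reduce to A; a valid unit for electric current would be e.g. A.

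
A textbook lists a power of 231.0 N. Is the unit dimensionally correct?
No

power has SI base units: kg * m^2 / s^3
N does NOT reduce to kg * m^2 / s^3; a valid unit for power would be e.g. W.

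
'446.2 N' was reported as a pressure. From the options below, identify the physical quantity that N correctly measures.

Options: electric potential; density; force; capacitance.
force

pressure should have units dimensionally equivalent to kg / (m * s^2) (e.g. Pa).
The given unit 'N' reduces to kg * m / s^2. Of the listed options, that is the dimensionality of force.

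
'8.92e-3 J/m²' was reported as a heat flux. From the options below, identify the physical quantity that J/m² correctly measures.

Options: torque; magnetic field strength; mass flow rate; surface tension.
surface tension

heat flux should have units dimensionally equivalent to kg / s^3 (e.g. W/m²).
The given unit 'J/m²' reduces to kg / s^2. Of the listed options, that is the dimensionality of surface tension.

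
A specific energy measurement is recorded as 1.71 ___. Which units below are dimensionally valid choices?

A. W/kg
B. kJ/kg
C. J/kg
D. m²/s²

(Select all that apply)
B, C, D

specific energy has SI base units: m^2 / s^2

Checking each option against m^2 / s^2:
  A. W/kg: ✗ does not match
  B. kJ/kg: ✓ matches
  C. J/kg: ✓ matches
  D. m²/s²: ✓ matches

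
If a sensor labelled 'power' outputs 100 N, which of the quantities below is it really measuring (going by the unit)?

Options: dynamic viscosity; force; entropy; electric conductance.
force

power should have units dimensionally equivalent to kg * m^2 / s^3 (e.g. W).
The given unit 'N' reduces to kg * m / s^2. Of the listed options, that is the dimensionality of force.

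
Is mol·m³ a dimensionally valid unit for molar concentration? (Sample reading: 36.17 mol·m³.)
No

molar concentration has SI base units: mol / m^3
mol·m³ does NOT reduce to mol / m^3; a valid unit for molar concentration would be e.g. mol/m³.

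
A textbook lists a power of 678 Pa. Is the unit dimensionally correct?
No

power has SI base units: kg * m^2 / s^3
Pa does NOT reduce to kg * m^2 / s^3; a valid unit for power would be e.g. W.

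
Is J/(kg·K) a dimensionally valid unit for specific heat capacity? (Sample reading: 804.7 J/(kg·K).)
Yes

specific heat capacity has SI base units: m^2 / (s^2 * K)
J/(kg·K) reduces to the same SI base units, so it is a valid unit for specific heat capacity.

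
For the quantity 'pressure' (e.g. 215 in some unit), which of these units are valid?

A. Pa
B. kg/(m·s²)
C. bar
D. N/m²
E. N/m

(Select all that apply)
A, B, C, D

pressure has SI base units: kg / (m * s^2)

Checking each option against kg / (m * s^2):
  A. Pa: ✓ matches
  B. kg/(m·s²): ✓ matches
  C. bar: ✓ matches
  D. N/m²: ✓ matches
  E. N/m: ✗ does not match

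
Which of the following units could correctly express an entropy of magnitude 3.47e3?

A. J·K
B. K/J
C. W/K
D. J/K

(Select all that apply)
D

entropy has SI base units: kg * m^2 / (s^2 * K)

Checking each option against kg * m^2 / (s^2 * K):
  A. J·K: ✗ does not match
  B. K/J: ✗ does not match
  C. W/K: ✗ does not match
  D. J/K: ✓ matches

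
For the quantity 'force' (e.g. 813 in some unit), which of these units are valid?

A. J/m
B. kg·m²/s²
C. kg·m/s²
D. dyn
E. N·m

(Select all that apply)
A, C, D

force has SI base units: kg * m / s^2

Checking each option against kg * m / s^2:
  A. J/m: ✓ matches
  B. kg·m²/s²: ✗ does not match
  C. kg·m/s²: ✓ matches
  D. dyn: ✓ matches
  E. N·m: ✗ does not match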